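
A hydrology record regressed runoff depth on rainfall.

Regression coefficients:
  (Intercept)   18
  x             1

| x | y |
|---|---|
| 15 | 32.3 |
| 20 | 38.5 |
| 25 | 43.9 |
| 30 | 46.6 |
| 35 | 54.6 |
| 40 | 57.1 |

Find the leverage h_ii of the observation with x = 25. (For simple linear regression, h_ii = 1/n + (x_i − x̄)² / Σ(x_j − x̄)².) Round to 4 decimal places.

x̄ = (15 + 20 + 25 + 30 + 35 + 40)/6 = 27.5
Σ(x − x̄)² = 156.25 + 56.25 + 6.25 + 6.25 + 56.25 + 156.25 = 437.5
h = 1/6 + (-2.5)²/437.5 = 0.166667 + 0.0142857 = 0.1810

h = 0.1810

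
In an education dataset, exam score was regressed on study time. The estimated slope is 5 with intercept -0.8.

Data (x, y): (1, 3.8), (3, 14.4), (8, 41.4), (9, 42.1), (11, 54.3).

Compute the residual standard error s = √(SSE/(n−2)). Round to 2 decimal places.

s = 1.78

x=1: ŷ = -0.8 + 5·1 = 4.2; r = 3.8 − 4.2 = -0.4
x=3: ŷ = -0.8 + 5·3 = 14.2; r = 14.4 − 14.2 = 0.2
x=8: ŷ = -0.8 + 5·8 = 39.2; r = 41.4 − 39.2 = 2.2
x=9: ŷ = -0.8 + 5·9 = 44.2; r = 42.1 − 44.2 = -2.1
x=11: ŷ = -0.8 + 5·11 = 54.2; r = 54.3 − 54.2 = 0.1
SSE = 0.16 + 0.04 + 4.84 + 4.41 + 0.01 = 9.46
s = √(9.46/3) = √3.15333 ≈ 1.78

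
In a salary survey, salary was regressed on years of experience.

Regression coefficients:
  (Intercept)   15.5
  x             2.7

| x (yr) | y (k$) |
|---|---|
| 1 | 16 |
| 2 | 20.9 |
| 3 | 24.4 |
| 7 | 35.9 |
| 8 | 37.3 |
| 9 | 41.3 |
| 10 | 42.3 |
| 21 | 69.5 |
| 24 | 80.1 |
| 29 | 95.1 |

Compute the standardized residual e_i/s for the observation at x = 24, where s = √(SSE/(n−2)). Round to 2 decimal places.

-0.13

x=1: ŷ = 15.5 + 2.7·1 = 18.2; e = 16 − 18.2 = -2.2
x=2: ŷ = 15.5 + 2.7·2 = 20.9; e = 20.9 − 20.9 = 0
x=3: ŷ = 15.5 + 2.7·3 = 23.6; e = 24.4 − 23.6 = 0.8
x=7: ŷ = 15.5 + 2.7·7 = 34.4; e = 35.9 − 34.4 = 1.5
x=8: ŷ = 15.5 + 2.7·8 = 37.1; e = 37.3 − 37.1 = 0.2
x=9: ŷ = 15.5 + 2.7·9 = 39.8; e = 41.3 − 39.8 = 1.5
x=10: ŷ = 15.5 + 2.7·10 = 42.5; e = 42.3 − 42.5 = -0.2
x=21: ŷ = 15.5 + 2.7·21 = 72.2; e = 69.5 − 72.2 = -2.7
x=24: ŷ = 15.5 + 2.7·24 = 80.3; e = 80.1 − 80.3 = -0.2
x=29: ŷ = 15.5 + 2.7·29 = 93.8; e = 95.1 − 93.8 = 1.3
SSE = 4.84 + 0 + 0.64 + 2.25 + 0.04 + 2.25 + 0.04 + 7.29 + 0.04 + 1.69 = 19.08
s = √(19.08/8) = 1.54434
e/s = -0.2 / 1.54434 = -0.13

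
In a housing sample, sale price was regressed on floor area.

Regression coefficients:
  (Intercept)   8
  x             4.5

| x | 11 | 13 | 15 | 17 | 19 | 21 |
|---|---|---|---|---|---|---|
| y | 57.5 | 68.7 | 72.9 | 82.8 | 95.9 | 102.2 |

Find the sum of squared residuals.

x=11: ŷ = 8 + 4.5·11 = 57.5; e = 57.5 − 57.5 = 0
x=13: ŷ = 8 + 4.5·13 = 66.5; e = 68.7 − 66.5 = 2.2
x=15: ŷ = 8 + 4.5·15 = 75.5; e = 72.9 − 75.5 = -2.6
x=17: ŷ = 8 + 4.5·17 = 84.5; e = 82.8 − 84.5 = -1.7
x=19: ŷ = 8 + 4.5·19 = 93.5; e = 95.9 − 93.5 = 2.4
x=21: ŷ = 8 + 4.5·21 = 102.5; e = 102.2 − 102.5 = -0.3
SSE = 0 + 4.84 + 6.76 + 2.89 + 5.76 + 0.09 = 20.34

SSE = 20.34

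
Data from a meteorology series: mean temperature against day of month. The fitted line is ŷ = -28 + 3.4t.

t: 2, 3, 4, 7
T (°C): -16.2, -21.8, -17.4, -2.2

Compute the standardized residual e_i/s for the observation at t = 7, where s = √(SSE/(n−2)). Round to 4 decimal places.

0.3849

t=2: ŷ = -28 + 3.4·2 = -21.2; e = -16.2 − (-21.2) = 5
t=3: ŷ = -28 + 3.4·3 = -17.8; e = -21.8 − (-17.8) = -4
t=4: ŷ = -28 + 3.4·4 = -14.4; e = -17.4 − (-14.4) = -3
t=7: ŷ = -28 + 3.4·7 = -4.2; e = -2.2 − (-4.2) = 2
SSE = 25 + 16 + 9 + 4 = 54
s = √(54/2) = 5.19615
e/s = 2 / 5.19615 = 0.3849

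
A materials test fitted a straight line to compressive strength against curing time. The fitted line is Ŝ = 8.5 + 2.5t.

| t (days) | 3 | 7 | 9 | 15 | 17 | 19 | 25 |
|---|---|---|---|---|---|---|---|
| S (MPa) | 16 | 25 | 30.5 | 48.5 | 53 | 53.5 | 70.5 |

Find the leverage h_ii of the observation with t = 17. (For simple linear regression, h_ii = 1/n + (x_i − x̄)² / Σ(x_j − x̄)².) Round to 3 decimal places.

t̄ = (3 + 7 + 9 + 15 + 17 + 19 + 25)/7 = 13.5714
Σ(t − t̄)² = 111.755 + 43.1837 + 20.898 + 2.04082 + 11.7551 + 29.4694 + 130.612 = 349.714
h = 1/7 + (3.42857)²/349.714 = 0.142857 + 0.0336134 = 0.176

h = 0.176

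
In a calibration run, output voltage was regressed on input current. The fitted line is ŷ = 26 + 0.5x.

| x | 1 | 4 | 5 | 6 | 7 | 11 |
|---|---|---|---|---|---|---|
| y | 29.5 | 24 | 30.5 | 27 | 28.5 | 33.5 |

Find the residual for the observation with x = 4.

ŷ = 26 + 0.5·4 = 28
r = 24 − 28 = -4

r = -4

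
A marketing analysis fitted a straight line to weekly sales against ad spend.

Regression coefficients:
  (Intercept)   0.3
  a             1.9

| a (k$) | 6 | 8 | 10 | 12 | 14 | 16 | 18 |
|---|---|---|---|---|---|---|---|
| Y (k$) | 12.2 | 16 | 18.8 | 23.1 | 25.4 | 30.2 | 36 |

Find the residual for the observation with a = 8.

ŷ = 0.3 + 1.9·8 = 15.5
r = 16 − 15.5 = 0.5

r = 0.5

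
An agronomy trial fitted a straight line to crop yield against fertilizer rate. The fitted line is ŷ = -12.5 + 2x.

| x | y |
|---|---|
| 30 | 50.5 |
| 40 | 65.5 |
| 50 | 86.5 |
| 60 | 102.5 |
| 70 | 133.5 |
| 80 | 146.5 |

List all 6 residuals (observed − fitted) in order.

x=30: ŷ = -12.5 + 2·30 = 47.5; r = 50.5 − 47.5 = 3
x=40: ŷ = -12.5 + 2·40 = 67.5; r = 65.5 − 67.5 = -2
x=50: ŷ = -12.5 + 2·50 = 87.5; r = 86.5 − 87.5 = -1
x=60: ŷ = -12.5 + 2·60 = 107.5; r = 102.5 − 107.5 = -5
x=70: ŷ = -12.5 + 2·70 = 127.5; r = 133.5 − 127.5 = 6
x=80: ŷ = -12.5 + 2·80 = 147.5; r = 146.5 − 147.5 = -1

3, -2, -1, -5, 6, -1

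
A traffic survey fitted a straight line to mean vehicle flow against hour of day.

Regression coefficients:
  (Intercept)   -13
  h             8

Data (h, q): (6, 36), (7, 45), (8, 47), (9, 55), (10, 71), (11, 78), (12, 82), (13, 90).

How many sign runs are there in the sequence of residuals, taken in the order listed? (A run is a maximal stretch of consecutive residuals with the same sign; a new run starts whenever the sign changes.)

4 runs

h=6: ŷ = -13 + 8·6 = 35; r = 36 − 35 = 1
h=7: ŷ = -13 + 8·7 = 43; r = 45 − 43 = 2
h=8: ŷ = -13 + 8·8 = 51; r = 47 − 51 = -4
h=9: ŷ = -13 + 8·9 = 59; r = 55 − 59 = -4
h=10: ŷ = -13 + 8·10 = 67; r = 71 − 67 = 4
h=11: ŷ = -13 + 8·11 = 75; r = 78 − 75 = 3
h=12: ŷ = -13 + 8·12 = 83; r = 82 − 83 = -1
h=13: ŷ = -13 + 8·13 = 91; r = 90 − 91 = -1
Signs: + + − − + + − −
Runs: +×2, −×2, +×2, −×2 → 4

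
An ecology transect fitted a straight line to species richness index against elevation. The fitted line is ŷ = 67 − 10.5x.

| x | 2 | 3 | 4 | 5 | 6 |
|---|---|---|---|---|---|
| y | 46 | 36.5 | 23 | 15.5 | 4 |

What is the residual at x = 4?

ŷ = 67 − 10.5·4 = 25
r = 23 − 25 = -2

r = -2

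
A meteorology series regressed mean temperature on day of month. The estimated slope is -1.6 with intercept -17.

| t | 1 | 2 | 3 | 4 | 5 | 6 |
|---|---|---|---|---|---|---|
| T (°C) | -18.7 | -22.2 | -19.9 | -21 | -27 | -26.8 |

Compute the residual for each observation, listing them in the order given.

t=1: ŷ = -17 − 1.6·1 = -18.6; r = -18.7 − (-18.6) = -0.1
t=2: ŷ = -17 − 1.6·2 = -20.2; r = -22.2 − (-20.2) = -2
t=3: ŷ = -17 − 1.6·3 = -21.8; r = -19.9 − (-21.8) = 1.9
t=4: ŷ = -17 − 1.6·4 = -23.4; r = -21 − (-23.4) = 2.4
t=5: ŷ = -17 − 1.6·5 = -25; r = -27 − (-25) = -2
t=6: ŷ = -17 − 1.6·6 = -26.6; r = -26.8 − (-26.6) = -0.2

-0.1, -2, 1.9, 2.4, -2, -0.2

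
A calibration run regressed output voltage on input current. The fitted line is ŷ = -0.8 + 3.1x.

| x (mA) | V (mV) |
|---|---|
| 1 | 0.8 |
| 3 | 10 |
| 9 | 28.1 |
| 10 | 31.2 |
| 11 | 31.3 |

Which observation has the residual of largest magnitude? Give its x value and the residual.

x=1: ŷ = -0.8 + 3.1·1 = 2.3; e = 0.8 − 2.3 = -1.5
x=3: ŷ = -0.8 + 3.1·3 = 8.5; e = 10 − 8.5 = 1.5
x=9: ŷ = -0.8 + 3.1·9 = 27.1; e = 28.1 − 27.1 = 1
x=10: ŷ = -0.8 + 3.1·10 = 30.2; e = 31.2 − 30.2 = 1
x=11: ŷ = -0.8 + 3.1·11 = 33.3; e = 31.3 − 33.3 = -2
Largest |e| is 2 at x = 11, residual -2.

x = 11, e = -2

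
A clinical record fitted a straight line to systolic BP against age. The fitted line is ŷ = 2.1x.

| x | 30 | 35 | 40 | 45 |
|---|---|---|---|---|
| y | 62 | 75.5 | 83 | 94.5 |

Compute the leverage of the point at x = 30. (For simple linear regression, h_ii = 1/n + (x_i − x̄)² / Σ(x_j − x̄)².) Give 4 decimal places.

h = 0.7000

x̄ = (30 + 35 + 40 + 45)/4 = 37.5
Σ(x − x̄)² = 56.25 + 6.25 + 6.25 + 56.25 = 125
h = 1/4 + (-7.5)²/125 = 0.25 + 0.45 = 0.7000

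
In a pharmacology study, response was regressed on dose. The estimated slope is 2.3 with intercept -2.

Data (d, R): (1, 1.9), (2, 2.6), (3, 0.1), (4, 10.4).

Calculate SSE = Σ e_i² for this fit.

SSE = 35.84

d=1: R̂ = -2 + 2.3·1 = 0.3; e = 1.9 − 0.3 = 1.6
d=2: R̂ = -2 + 2.3·2 = 2.6; e = 2.6 − 2.6 = 0
d=3: R̂ = -2 + 2.3·3 = 4.9; e = 0.1 − 4.9 = -4.8
d=4: R̂ = -2 + 2.3·4 = 7.2; e = 10.4 − 7.2 = 3.2
SSE = 2.56 + 0 + 23.04 + 10.24 = 35.84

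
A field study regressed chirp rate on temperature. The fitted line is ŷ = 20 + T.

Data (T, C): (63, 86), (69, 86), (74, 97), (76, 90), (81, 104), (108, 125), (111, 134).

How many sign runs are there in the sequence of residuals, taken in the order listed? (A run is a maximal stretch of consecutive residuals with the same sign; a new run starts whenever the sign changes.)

7 runs

T=63: ŷ = 20 + 63 = 83; r = 86 − 83 = 3
T=69: ŷ = 20 + 69 = 89; r = 86 − 89 = -3
T=74: ŷ = 20 + 74 = 94; r = 97 − 94 = 3
T=76: ŷ = 20 + 76 = 96; r = 90 − 96 = -6
T=81: ŷ = 20 + 81 = 101; r = 104 − 101 = 3
T=108: ŷ = 20 + 108 = 128; r = 125 − 128 = -3
T=111: ŷ = 20 + 111 = 131; r = 134 − 131 = 3
Signs: + − + − + − +
Runs: +×1, −×1, +×1, −×1, +×1, −×1, +×1 → 7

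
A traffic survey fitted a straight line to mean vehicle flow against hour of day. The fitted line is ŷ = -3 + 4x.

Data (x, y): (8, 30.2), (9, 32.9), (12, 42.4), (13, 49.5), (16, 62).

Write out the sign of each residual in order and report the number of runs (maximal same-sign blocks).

x=8: ŷ = -3 + 4·8 = 29; r = 30.2 − 29 = 1.2
x=9: ŷ = -3 + 4·9 = 33; r = 32.9 − 33 = -0.1
x=12: ŷ = -3 + 4·12 = 45; r = 42.4 − 45 = -2.6
x=13: ŷ = -3 + 4·13 = 49; r = 49.5 − 49 = 0.5
x=16: ŷ = -3 + 4·16 = 61; r = 62 − 61 = 1
Signs: + − − + +
Runs: +×1, −×2, +×2 → 3

3 runs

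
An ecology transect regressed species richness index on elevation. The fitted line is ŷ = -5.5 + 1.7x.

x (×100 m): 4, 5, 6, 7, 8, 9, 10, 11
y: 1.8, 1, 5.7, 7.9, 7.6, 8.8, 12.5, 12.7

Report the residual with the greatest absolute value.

x=4: ŷ = -5.5 + 1.7·4 = 1.3; r = 1.8 − 1.3 = 0.5
x=5: ŷ = -5.5 + 1.7·5 = 3; r = 1 − 3 = -2
x=6: ŷ = -5.5 + 1.7·6 = 4.7; r = 5.7 − 4.7 = 1
x=7: ŷ = -5.5 + 1.7·7 = 6.4; r = 7.9 − 6.4 = 1.5
x=8: ŷ = -5.5 + 1.7·8 = 8.1; r = 7.6 − 8.1 = -0.5
x=9: ŷ = -5.5 + 1.7·9 = 9.8; r = 8.8 − 9.8 = -1
x=10: ŷ = -5.5 + 1.7·10 = 11.5; r = 12.5 − 11.5 = 1
x=11: ŷ = -5.5 + 1.7·11 = 13.2; r = 12.7 − 13.2 = -0.5
Largest |r| is 2 at x = 5, residual -2.

r = -2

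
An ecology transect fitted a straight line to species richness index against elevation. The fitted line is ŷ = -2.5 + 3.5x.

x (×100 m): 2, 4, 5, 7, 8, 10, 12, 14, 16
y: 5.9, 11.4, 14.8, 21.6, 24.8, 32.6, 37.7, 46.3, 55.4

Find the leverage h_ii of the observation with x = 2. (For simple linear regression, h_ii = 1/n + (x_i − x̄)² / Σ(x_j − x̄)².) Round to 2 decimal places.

x̄ = (2 + 4 + 5 + 7 + 8 + 10 + 12 + 14 + 16)/9 = 8.66667
Σ(x − x̄)² = 44.4444 + 21.7778 + 13.4444 + 2.77778 + 0.444444 + 1.77778 + 11.1111 + 28.4444 + 53.7778 = 178
h = 1/9 + (-6.66667)²/178 = 0.111111 + 0.249688 = 0.36

h = 0.36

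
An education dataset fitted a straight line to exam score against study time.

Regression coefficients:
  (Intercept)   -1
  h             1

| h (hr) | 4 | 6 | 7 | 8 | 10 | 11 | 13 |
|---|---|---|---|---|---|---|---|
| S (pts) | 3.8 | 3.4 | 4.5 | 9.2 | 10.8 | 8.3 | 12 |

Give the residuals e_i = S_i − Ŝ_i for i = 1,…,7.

h=4: Ŝ = -1 + 4 = 3; e = 3.8 − 3 = 0.8
h=6: Ŝ = -1 + 6 = 5; e = 3.4 − 5 = -1.6
h=7: Ŝ = -1 + 7 = 6; e = 4.5 − 6 = -1.5
h=8: Ŝ = -1 + 8 = 7; e = 9.2 − 7 = 2.2
h=10: Ŝ = -1 + 10 = 9; e = 10.8 − 9 = 1.8
h=11: Ŝ = -1 + 11 = 10; e = 8.3 − 10 = -1.7
h=13: Ŝ = -1 + 13 = 12; e = 12 − 12 = 0

0.8, -1.6, -1.5, 2.2, 1.8, -1.7, 0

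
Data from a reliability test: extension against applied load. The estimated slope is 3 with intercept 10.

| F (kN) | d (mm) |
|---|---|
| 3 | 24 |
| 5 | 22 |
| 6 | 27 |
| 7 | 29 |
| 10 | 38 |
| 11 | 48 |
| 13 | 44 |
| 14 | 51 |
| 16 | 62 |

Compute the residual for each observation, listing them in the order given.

5, -3, -1, -2, -2, 5, -5, -1, 4

F=3: ŷ = 10 + 3·3 = 19; r = 24 − 19 = 5
F=5: ŷ = 10 + 3·5 = 25; r = 22 − 25 = -3
F=6: ŷ = 10 + 3·6 = 28; r = 27 − 28 = -1
F=7: ŷ = 10 + 3·7 = 31; r = 29 − 31 = -2
F=10: ŷ = 10 + 3·10 = 40; r = 38 − 40 = -2
F=11: ŷ = 10 + 3·11 = 43; r = 48 − 43 = 5
F=13: ŷ = 10 + 3·13 = 49; r = 44 − 49 = -5
F=14: ŷ = 10 + 3·14 = 52; r = 51 − 52 = -1
F=16: ŷ = 10 + 3·16 = 58; r = 62 − 58 = 4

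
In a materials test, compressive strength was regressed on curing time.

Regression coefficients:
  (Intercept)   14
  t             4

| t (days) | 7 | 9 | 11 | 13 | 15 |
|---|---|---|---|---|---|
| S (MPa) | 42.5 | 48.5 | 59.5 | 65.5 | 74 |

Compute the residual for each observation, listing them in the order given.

0.5, -1.5, 1.5, -0.5, 0

t=7: ŷ = 14 + 4·7 = 42; e = 42.5 − 42 = 0.5
t=9: ŷ = 14 + 4·9 = 50; e = 48.5 − 50 = -1.5
t=11: ŷ = 14 + 4·11 = 58; e = 59.5 − 58 = 1.5
t=13: ŷ = 14 + 4·13 = 66; e = 65.5 − 66 = -0.5
t=15: ŷ = 14 + 4·15 = 74; e = 74 − 74 = 0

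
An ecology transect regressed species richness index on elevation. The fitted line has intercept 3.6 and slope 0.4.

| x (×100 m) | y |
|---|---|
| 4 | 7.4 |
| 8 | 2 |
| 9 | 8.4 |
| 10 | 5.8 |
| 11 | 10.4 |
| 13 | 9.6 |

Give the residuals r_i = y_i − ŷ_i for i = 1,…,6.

2.2, -4.8, 1.2, -1.8, 2.4, 0.8

x=4: ŷ = 3.6 + 0.4·4 = 5.2; r = 7.4 − 5.2 = 2.2
x=8: ŷ = 3.6 + 0.4·8 = 6.8; r = 2 − 6.8 = -4.8
x=9: ŷ = 3.6 + 0.4·9 = 7.2; r = 8.4 − 7.2 = 1.2
x=10: ŷ = 3.6 + 0.4·10 = 7.6; r = 5.8 − 7.6 = -1.8
x=11: ŷ = 3.6 + 0.4·11 = 8; r = 10.4 − 8 = 2.4
x=13: ŷ = 3.6 + 0.4·13 = 8.8; r = 9.6 − 8.8 = 0.8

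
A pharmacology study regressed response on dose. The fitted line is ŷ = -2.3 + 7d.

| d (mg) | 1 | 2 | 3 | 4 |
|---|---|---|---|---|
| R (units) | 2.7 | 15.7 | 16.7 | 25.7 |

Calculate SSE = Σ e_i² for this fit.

d=1: ŷ = -2.3 + 7·1 = 4.7; e = 2.7 − 4.7 = -2
d=2: ŷ = -2.3 + 7·2 = 11.7; e = 15.7 − 11.7 = 4
d=3: ŷ = -2.3 + 7·3 = 18.7; e = 16.7 − 18.7 = -2
d=4: ŷ = -2.3 + 7·4 = 25.7; e = 25.7 − 25.7 = 0
SSE = 4 + 16 + 4 + 0 = 24

SSE = 24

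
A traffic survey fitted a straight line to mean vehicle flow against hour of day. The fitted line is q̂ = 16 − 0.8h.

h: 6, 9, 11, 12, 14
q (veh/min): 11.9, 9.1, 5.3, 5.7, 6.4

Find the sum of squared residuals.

h=6: q̂ = 16 − 0.8·6 = 11.2; e = 11.9 − 11.2 = 0.7
h=9: q̂ = 16 − 0.8·9 = 8.8; e = 9.1 − 8.8 = 0.3
h=11: q̂ = 16 − 0.8·11 = 7.2; e = 5.3 − 7.2 = -1.9
h=12: q̂ = 16 − 0.8·12 = 6.4; e = 5.7 − 6.4 = -0.7
h=14: q̂ = 16 − 0.8·14 = 4.8; e = 6.4 − 4.8 = 1.6
SSE = 0.49 + 0.09 + 3.61 + 0.49 + 2.56 = 7.24

SSE = 7.24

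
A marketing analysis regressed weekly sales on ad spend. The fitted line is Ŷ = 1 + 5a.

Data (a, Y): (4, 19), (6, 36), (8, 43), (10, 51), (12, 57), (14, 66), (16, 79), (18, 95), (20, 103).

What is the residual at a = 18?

Ŷ = 1 + 5·18 = 91
r = 95 − 91 = 4

r = 4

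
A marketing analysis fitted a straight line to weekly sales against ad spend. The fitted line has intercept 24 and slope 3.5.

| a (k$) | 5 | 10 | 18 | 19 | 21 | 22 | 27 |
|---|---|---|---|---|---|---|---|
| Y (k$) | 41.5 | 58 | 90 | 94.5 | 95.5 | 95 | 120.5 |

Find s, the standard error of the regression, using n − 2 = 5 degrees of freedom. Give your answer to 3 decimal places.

s = 3.742

a=5: Ŷ = 24 + 3.5·5 = 41.5; e = 41.5 − 41.5 = 0
a=10: Ŷ = 24 + 3.5·10 = 59; e = 58 − 59 = -1
a=18: Ŷ = 24 + 3.5·18 = 87; e = 90 − 87 = 3
a=19: Ŷ = 24 + 3.5·19 = 90.5; e = 94.5 − 90.5 = 4
a=21: Ŷ = 24 + 3.5·21 = 97.5; e = 95.5 − 97.5 = -2
a=22: Ŷ = 24 + 3.5·22 = 101; e = 95 − 101 = -6
a=27: Ŷ = 24 + 3.5·27 = 118.5; e = 120.5 − 118.5 = 2
SSE = 0 + 1 + 9 + 16 + 4 + 36 + 4 = 70
s = √(70/5) = √14 ≈ 3.742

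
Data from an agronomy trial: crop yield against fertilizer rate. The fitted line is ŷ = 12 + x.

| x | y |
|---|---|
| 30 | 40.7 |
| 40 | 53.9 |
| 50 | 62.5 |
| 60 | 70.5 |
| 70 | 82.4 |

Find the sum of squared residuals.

SSE = 7.96

x=30: ŷ = 12 + 30 = 42; r = 40.7 − 42 = -1.3
x=40: ŷ = 12 + 40 = 52; r = 53.9 − 52 = 1.9
x=50: ŷ = 12 + 50 = 62; r = 62.5 − 62 = 0.5
x=60: ŷ = 12 + 60 = 72; r = 70.5 − 72 = -1.5
x=70: ŷ = 12 + 70 = 82; r = 82.4 − 82 = 0.4
SSE = 1.69 + 3.61 + 0.25 + 2.25 + 0.16 = 7.96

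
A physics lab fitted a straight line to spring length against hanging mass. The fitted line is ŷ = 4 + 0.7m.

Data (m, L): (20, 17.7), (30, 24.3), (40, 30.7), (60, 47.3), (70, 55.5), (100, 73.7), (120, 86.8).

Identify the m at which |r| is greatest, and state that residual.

m = 70, r = 2.5

m=20: ŷ = 4 + 0.7·20 = 18; r = 17.7 − 18 = -0.3
m=30: ŷ = 4 + 0.7·30 = 25; r = 24.3 − 25 = -0.7
m=40: ŷ = 4 + 0.7·40 = 32; r = 30.7 − 32 = -1.3
m=60: ŷ = 4 + 0.7·60 = 46; r = 47.3 − 46 = 1.3
m=70: ŷ = 4 + 0.7·70 = 53; r = 55.5 − 53 = 2.5
m=100: ŷ = 4 + 0.7·100 = 74; r = 73.7 − 74 = -0.3
m=120: ŷ = 4 + 0.7·120 = 88; r = 86.8 − 88 = -1.2
Largest |r| is 2.5 at m = 70, residual 2.5.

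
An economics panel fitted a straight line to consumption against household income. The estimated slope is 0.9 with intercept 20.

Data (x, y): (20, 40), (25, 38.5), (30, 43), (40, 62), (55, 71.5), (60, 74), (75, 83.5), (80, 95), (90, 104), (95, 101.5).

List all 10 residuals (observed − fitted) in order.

2, -4, -4, 6, 2, 0, -4, 3, 3, -4

x=20: ŷ = 20 + 0.9·20 = 38; e = 40 − 38 = 2
x=25: ŷ = 20 + 0.9·25 = 42.5; e = 38.5 − 42.5 = -4
x=30: ŷ = 20 + 0.9·30 = 47; e = 43 − 47 = -4
x=40: ŷ = 20 + 0.9·40 = 56; e = 62 − 56 = 6
x=55: ŷ = 20 + 0.9·55 = 69.5; e = 71.5 − 69.5 = 2
x=60: ŷ = 20 + 0.9·60 = 74; e = 74 − 74 = 0
x=75: ŷ = 20 + 0.9·75 = 87.5; e = 83.5 − 87.5 = -4
x=80: ŷ = 20 + 0.9·80 = 92; e = 95 − 92 = 3
x=90: ŷ = 20 + 0.9·90 = 101; e = 104 − 101 = 3
x=95: ŷ = 20 + 0.9·95 = 105.5; e = 101.5 − 105.5 = -4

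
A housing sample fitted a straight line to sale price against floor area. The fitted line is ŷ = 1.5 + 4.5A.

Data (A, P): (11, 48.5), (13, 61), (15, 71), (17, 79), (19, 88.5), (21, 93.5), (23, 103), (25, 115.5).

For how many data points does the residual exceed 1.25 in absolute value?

A=11: ŷ = 1.5 + 4.5·11 = 51; r = 48.5 − 51 = -2.5
A=13: ŷ = 1.5 + 4.5·13 = 60; r = 61 − 60 = 1
A=15: ŷ = 1.5 + 4.5·15 = 69; r = 71 − 69 = 2
A=17: ŷ = 1.5 + 4.5·17 = 78; r = 79 − 78 = 1
A=19: ŷ = 1.5 + 4.5·19 = 87; r = 88.5 − 87 = 1.5
A=21: ŷ = 1.5 + 4.5·21 = 96; r = 93.5 − 96 = -2.5
A=23: ŷ = 1.5 + 4.5·23 = 105; r = 103 − 105 = -2
A=25: ŷ = 1.5 + 4.5·25 = 114; r = 115.5 − 114 = 1.5
|r| > 1.25: A=11 (|r|=2.5), A=15 (|r|=2), A=19 (|r|=1.5), A=21 (|r|=2.5), A=23 (|r|=2), A=25 (|r|=1.5) → 6

6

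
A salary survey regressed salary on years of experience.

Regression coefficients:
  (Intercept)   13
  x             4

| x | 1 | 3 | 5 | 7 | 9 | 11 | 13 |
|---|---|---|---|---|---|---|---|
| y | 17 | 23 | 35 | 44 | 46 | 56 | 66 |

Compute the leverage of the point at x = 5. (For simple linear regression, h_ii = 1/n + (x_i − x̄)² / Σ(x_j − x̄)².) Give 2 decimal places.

h = 0.18

x̄ = (1 + 3 + 5 + 7 + 9 + 11 + 13)/7 = 7
Σ(x − x̄)² = 36 + 16 + 4 + 0 + 4 + 16 + 36 = 112
h = 1/7 + (-2)²/112 = 0.142857 + 0.0357143 = 0.18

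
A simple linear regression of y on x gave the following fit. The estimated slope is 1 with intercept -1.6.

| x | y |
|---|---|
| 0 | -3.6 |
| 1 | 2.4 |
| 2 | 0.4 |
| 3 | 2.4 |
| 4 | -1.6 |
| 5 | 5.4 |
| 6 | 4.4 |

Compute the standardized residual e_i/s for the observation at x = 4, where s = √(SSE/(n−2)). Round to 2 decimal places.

x=0: ŷ = -1.6 + 0 = -1.6; e = -3.6 − (-1.6) = -2
x=1: ŷ = -1.6 + 1 = -0.6; e = 2.4 − (-0.6) = 3
x=2: ŷ = -1.6 + 2 = 0.4; e = 0.4 − 0.4 = 0
x=3: ŷ = -1.6 + 3 = 1.4; e = 2.4 − 1.4 = 1
x=4: ŷ = -1.6 + 4 = 2.4; e = -1.6 − 2.4 = -4
x=5: ŷ = -1.6 + 5 = 3.4; e = 5.4 − 3.4 = 2
x=6: ŷ = -1.6 + 6 = 4.4; e = 4.4 − 4.4 = 0
SSE = 4 + 9 + 0 + 1 + 16 + 4 + 0 = 34
s = √(34/5) = 2.60768
e/s = -4 / 2.60768 = -1.53

-1.53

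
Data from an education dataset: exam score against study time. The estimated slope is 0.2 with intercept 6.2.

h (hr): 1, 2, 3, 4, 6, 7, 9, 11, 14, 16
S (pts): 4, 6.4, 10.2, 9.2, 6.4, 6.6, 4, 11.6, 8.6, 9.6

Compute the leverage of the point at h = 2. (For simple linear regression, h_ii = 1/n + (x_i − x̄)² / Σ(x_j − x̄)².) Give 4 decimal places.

h = 0.2190

h̄ = (1 + 2 + 3 + 4 + 6 + 7 + 9 + 11 + 14 + 16)/10 = 7.3
Σ(h − h̄)² = 39.69 + 28.09 + 18.49 + 10.89 + 1.69 + 0.09 + 2.89 + 13.69 + 44.89 + 75.69 = 236.1
h = 1/10 + (-5.3)²/236.1 = 0.1 + 0.118975 = 0.2190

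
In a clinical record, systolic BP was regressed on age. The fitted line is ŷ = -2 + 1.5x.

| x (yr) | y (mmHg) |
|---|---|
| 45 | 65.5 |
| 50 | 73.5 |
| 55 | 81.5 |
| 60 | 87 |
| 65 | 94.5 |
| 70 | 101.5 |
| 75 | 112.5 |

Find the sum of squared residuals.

x=45: ŷ = -2 + 1.5·45 = 65.5; e = 65.5 − 65.5 = 0
x=50: ŷ = -2 + 1.5·50 = 73; e = 73.5 − 73 = 0.5
x=55: ŷ = -2 + 1.5·55 = 80.5; e = 81.5 − 80.5 = 1
x=60: ŷ = -2 + 1.5·60 = 88; e = 87 − 88 = -1
x=65: ŷ = -2 + 1.5·65 = 95.5; e = 94.5 − 95.5 = -1
x=70: ŷ = -2 + 1.5·70 = 103; e = 101.5 − 103 = -1.5
x=75: ŷ = -2 + 1.5·75 = 110.5; e = 112.5 − 110.5 = 2
SSE = 0 + 0.25 + 1 + 1 + 1 + 2.25 + 4 = 9.5

SSE = 9.5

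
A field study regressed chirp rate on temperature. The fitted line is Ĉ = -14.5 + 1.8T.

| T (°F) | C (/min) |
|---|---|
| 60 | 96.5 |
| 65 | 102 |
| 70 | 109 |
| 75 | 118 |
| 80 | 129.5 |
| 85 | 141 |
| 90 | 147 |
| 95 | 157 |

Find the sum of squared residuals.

SSE = 28.5

T=60: Ĉ = -14.5 + 1.8·60 = 93.5; r = 96.5 − 93.5 = 3
T=65: Ĉ = -14.5 + 1.8·65 = 102.5; r = 102 − 102.5 = -0.5
T=70: Ĉ = -14.5 + 1.8·70 = 111.5; r = 109 − 111.5 = -2.5
T=75: Ĉ = -14.5 + 1.8·75 = 120.5; r = 118 − 120.5 = -2.5
T=80: Ĉ = -14.5 + 1.8·80 = 129.5; r = 129.5 − 129.5 = 0
T=85: Ĉ = -14.5 + 1.8·85 = 138.5; r = 141 − 138.5 = 2.5
T=90: Ĉ = -14.5 + 1.8·90 = 147.5; r = 147 − 147.5 = -0.5
T=95: Ĉ = -14.5 + 1.8·95 = 156.5; r = 157 − 156.5 = 0.5
SSE = 9 + 0.25 + 6.25 + 6.25 + 0 + 6.25 + 0.25 + 0.25 = 28.5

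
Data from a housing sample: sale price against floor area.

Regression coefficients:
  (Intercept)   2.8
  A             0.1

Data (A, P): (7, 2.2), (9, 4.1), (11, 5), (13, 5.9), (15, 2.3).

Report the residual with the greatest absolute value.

A=7: P̂ = 2.8 + 0.1·7 = 3.5; r = 2.2 − 3.5 = -1.3
A=9: P̂ = 2.8 + 0.1·9 = 3.7; r = 4.1 − 3.7 = 0.4
A=11: P̂ = 2.8 + 0.1·11 = 3.9; r = 5 − 3.9 = 1.1
A=13: P̂ = 2.8 + 0.1·13 = 4.1; r = 5.9 − 4.1 = 1.8
A=15: P̂ = 2.8 + 0.1·15 = 4.3; r = 2.3 − 4.3 = -2
Largest |r| is 2 at A = 15, residual -2.

r = -2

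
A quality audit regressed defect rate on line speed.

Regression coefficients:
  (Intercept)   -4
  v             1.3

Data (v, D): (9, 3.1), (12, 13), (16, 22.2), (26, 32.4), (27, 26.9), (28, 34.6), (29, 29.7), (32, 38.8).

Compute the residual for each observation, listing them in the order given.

-4.6, 1.4, 5.4, 2.6, -4.2, 2.2, -4, 1.2

v=9: D̂ = -4 + 1.3·9 = 7.7; r = 3.1 − 7.7 = -4.6
v=12: D̂ = -4 + 1.3·12 = 11.6; r = 13 − 11.6 = 1.4
v=16: D̂ = -4 + 1.3·16 = 16.8; r = 22.2 − 16.8 = 5.4
v=26: D̂ = -4 + 1.3·26 = 29.8; r = 32.4 − 29.8 = 2.6
v=27: D̂ = -4 + 1.3·27 = 31.1; r = 26.9 − 31.1 = -4.2
v=28: D̂ = -4 + 1.3·28 = 32.4; r = 34.6 − 32.4 = 2.2
v=29: D̂ = -4 + 1.3·29 = 33.7; r = 29.7 − 33.7 = -4
v=32: D̂ = -4 + 1.3·32 = 37.6; r = 38.8 − 37.6 = 1.2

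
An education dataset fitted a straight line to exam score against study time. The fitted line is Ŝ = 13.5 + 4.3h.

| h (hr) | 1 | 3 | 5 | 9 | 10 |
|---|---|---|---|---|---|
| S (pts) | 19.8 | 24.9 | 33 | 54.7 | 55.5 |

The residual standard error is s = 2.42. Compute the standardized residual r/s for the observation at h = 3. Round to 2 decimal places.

-0.62

Ŝ = 13.5 + 4.3·3 = 26.4
r = 24.9 − 26.4 = -1.5
r/s = -1.5 / 2.42 = -0.62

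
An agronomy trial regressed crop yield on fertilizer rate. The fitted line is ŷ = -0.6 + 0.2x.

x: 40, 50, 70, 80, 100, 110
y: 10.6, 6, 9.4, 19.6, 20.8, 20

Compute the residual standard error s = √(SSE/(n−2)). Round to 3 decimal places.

s = 3.852

x=40: ŷ = -0.6 + 0.2·40 = 7.4; r = 10.6 − 7.4 = 3.2
x=50: ŷ = -0.6 + 0.2·50 = 9.4; r = 6 − 9.4 = -3.4
x=70: ŷ = -0.6 + 0.2·70 = 13.4; r = 9.4 − 13.4 = -4
x=80: ŷ = -0.6 + 0.2·80 = 15.4; r = 19.6 − 15.4 = 4.2
x=100: ŷ = -0.6 + 0.2·100 = 19.4; r = 20.8 − 19.4 = 1.4
x=110: ŷ = -0.6 + 0.2·110 = 21.4; r = 20 − 21.4 = -1.4
SSE = 10.24 + 11.56 + 16 + 17.64 + 1.96 + 1.96 = 59.36
s = √(59.36/4) = √14.84 ≈ 3.852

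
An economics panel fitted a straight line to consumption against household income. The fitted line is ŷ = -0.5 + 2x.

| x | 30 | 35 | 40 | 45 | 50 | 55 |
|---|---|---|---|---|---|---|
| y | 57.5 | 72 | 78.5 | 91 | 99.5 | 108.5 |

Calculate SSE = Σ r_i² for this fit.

x=30: ŷ = -0.5 + 2·30 = 59.5; r = 57.5 − 59.5 = -2
x=35: ŷ = -0.5 + 2·35 = 69.5; r = 72 − 69.5 = 2.5
x=40: ŷ = -0.5 + 2·40 = 79.5; r = 78.5 − 79.5 = -1
x=45: ŷ = -0.5 + 2·45 = 89.5; r = 91 − 89.5 = 1.5
x=50: ŷ = -0.5 + 2·50 = 99.5; r = 99.5 − 99.5 = 0
x=55: ŷ = -0.5 + 2·55 = 109.5; r = 108.5 − 109.5 = -1
SSE = 4 + 6.25 + 1 + 2.25 + 0 + 1 = 14.5

SSE = 14.5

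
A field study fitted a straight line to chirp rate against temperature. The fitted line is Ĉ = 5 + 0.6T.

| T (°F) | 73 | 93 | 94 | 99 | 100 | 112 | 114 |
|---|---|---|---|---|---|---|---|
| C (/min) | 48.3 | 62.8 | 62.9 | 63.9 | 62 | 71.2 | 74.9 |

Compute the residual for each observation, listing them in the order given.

-0.5, 2, 1.5, -0.5, -3, -1, 1.5

T=73: Ĉ = 5 + 0.6·73 = 48.8; r = 48.3 − 48.8 = -0.5
T=93: Ĉ = 5 + 0.6·93 = 60.8; r = 62.8 − 60.8 = 2
T=94: Ĉ = 5 + 0.6·94 = 61.4; r = 62.9 − 61.4 = 1.5
T=99: Ĉ = 5 + 0.6·99 = 64.4; r = 63.9 − 64.4 = -0.5
T=100: Ĉ = 5 + 0.6·100 = 65; r = 62 − 65 = -3
T=112: Ĉ = 5 + 0.6·112 = 72.2; r = 71.2 − 72.2 = -1
T=114: Ĉ = 5 + 0.6·114 = 73.4; r = 74.9 − 73.4 = 1.5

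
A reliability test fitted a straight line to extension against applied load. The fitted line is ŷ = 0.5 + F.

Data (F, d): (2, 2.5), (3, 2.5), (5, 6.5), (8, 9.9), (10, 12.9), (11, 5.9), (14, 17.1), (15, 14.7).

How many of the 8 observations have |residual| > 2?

3

F=2: ŷ = 0.5 + 2 = 2.5; e = 2.5 − 2.5 = 0
F=3: ŷ = 0.5 + 3 = 3.5; e = 2.5 − 3.5 = -1
F=5: ŷ = 0.5 + 5 = 5.5; e = 6.5 − 5.5 = 1
F=8: ŷ = 0.5 + 8 = 8.5; e = 9.9 − 8.5 = 1.4
F=10: ŷ = 0.5 + 10 = 10.5; e = 12.9 − 10.5 = 2.4
F=11: ŷ = 0.5 + 11 = 11.5; e = 5.9 − 11.5 = -5.6
F=14: ŷ = 0.5 + 14 = 14.5; e = 17.1 − 14.5 = 2.6
F=15: ŷ = 0.5 + 15 = 15.5; e = 14.7 − 15.5 = -0.8
|e| > 2: F=10 (|e|=2.4), F=11 (|e|=5.6), F=14 (|e|=2.6) → 3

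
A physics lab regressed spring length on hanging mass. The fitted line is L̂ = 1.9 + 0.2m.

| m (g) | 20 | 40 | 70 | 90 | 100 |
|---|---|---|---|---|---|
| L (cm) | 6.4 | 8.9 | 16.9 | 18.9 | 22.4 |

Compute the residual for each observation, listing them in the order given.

0.5, -1, 1, -1, 0.5

m=20: L̂ = 1.9 + 0.2·20 = 5.9; e = 6.4 − 5.9 = 0.5
m=40: L̂ = 1.9 + 0.2·40 = 9.9; e = 8.9 − 9.9 = -1
m=70: L̂ = 1.9 + 0.2·70 = 15.9; e = 16.9 − 15.9 = 1
m=90: L̂ = 1.9 + 0.2·90 = 19.9; e = 18.9 − 19.9 = -1
m=100: L̂ = 1.9 + 0.2·100 = 21.9; e = 22.4 − 21.9 = 0.5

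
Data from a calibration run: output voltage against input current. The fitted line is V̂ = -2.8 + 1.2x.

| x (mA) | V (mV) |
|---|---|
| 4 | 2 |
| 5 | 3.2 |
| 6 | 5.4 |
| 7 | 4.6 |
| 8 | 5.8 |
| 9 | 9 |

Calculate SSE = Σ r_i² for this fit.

x=4: V̂ = -2.8 + 1.2·4 = 2; r = 2 − 2 = 0
x=5: V̂ = -2.8 + 1.2·5 = 3.2; r = 3.2 − 3.2 = 0
x=6: V̂ = -2.8 + 1.2·6 = 4.4; r = 5.4 − 4.4 = 1
x=7: V̂ = -2.8 + 1.2·7 = 5.6; r = 4.6 − 5.6 = -1
x=8: V̂ = -2.8 + 1.2·8 = 6.8; r = 5.8 − 6.8 = -1
x=9: V̂ = -2.8 + 1.2·9 = 8; r = 9 − 8 = 1
SSE = 0 + 0 + 1 + 1 + 1 + 1 = 4

SSE = 4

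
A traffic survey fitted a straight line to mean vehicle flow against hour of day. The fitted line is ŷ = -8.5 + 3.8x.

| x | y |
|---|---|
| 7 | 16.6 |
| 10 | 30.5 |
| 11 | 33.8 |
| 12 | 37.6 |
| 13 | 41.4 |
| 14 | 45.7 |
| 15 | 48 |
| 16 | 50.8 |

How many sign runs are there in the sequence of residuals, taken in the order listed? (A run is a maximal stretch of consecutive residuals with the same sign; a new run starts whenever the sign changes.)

x=7: ŷ = -8.5 + 3.8·7 = 18.1; e = 16.6 − 18.1 = -1.5
x=10: ŷ = -8.5 + 3.8·10 = 29.5; e = 30.5 − 29.5 = 1
x=11: ŷ = -8.5 + 3.8·11 = 33.3; e = 33.8 − 33.3 = 0.5
x=12: ŷ = -8.5 + 3.8·12 = 37.1; e = 37.6 − 37.1 = 0.5
x=13: ŷ = -8.5 + 3.8·13 = 40.9; e = 41.4 − 40.9 = 0.5
x=14: ŷ = -8.5 + 3.8·14 = 44.7; e = 45.7 − 44.7 = 1
x=15: ŷ = -8.5 + 3.8·15 = 48.5; e = 48 − 48.5 = -0.5
x=16: ŷ = -8.5 + 3.8·16 = 52.3; e = 50.8 − 52.3 = -1.5
Signs: − + + + + + − −
Runs: −×1, +×5, −×2 → 3

3 runs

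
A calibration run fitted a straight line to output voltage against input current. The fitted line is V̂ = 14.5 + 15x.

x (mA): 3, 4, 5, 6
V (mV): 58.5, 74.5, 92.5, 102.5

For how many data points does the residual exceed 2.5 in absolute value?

1

x=3: V̂ = 14.5 + 15·3 = 59.5; r = 58.5 − 59.5 = -1
x=4: V̂ = 14.5 + 15·4 = 74.5; r = 74.5 − 74.5 = 0
x=5: V̂ = 14.5 + 15·5 = 89.5; r = 92.5 − 89.5 = 3
x=6: V̂ = 14.5 + 15·6 = 104.5; r = 102.5 − 104.5 = -2
|r| > 2.5: x=5 (|r|=3) → 1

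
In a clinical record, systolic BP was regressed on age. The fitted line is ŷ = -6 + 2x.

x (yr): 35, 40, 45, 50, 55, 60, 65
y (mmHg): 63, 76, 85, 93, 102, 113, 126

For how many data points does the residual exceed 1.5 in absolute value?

x=35: ŷ = -6 + 2·35 = 64; r = 63 − 64 = -1
x=40: ŷ = -6 + 2·40 = 74; r = 76 − 74 = 2
x=45: ŷ = -6 + 2·45 = 84; r = 85 − 84 = 1
x=50: ŷ = -6 + 2·50 = 94; r = 93 − 94 = -1
x=55: ŷ = -6 + 2·55 = 104; r = 102 − 104 = -2
x=60: ŷ = -6 + 2·60 = 114; r = 113 − 114 = -1
x=65: ŷ = -6 + 2·65 = 124; r = 126 − 124 = 2
|r| > 1.5: x=40 (|r|=2), x=55 (|r|=2), x=65 (|r|=2) → 3

3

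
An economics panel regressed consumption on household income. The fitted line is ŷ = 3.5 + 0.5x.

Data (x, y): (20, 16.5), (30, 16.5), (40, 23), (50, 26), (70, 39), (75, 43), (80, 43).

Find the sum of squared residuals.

x=20: ŷ = 3.5 + 0.5·20 = 13.5; e = 16.5 − 13.5 = 3
x=30: ŷ = 3.5 + 0.5·30 = 18.5; e = 16.5 − 18.5 = -2
x=40: ŷ = 3.5 + 0.5·40 = 23.5; e = 23 − 23.5 = -0.5
x=50: ŷ = 3.5 + 0.5·50 = 28.5; e = 26 − 28.5 = -2.5
x=70: ŷ = 3.5 + 0.5·70 = 38.5; e = 39 − 38.5 = 0.5
x=75: ŷ = 3.5 + 0.5·75 = 41; e = 43 − 41 = 2
x=80: ŷ = 3.5 + 0.5·80 = 43.5; e = 43 − 43.5 = -0.5
SSE = 9 + 4 + 0.25 + 6.25 + 0.25 + 4 + 0.25 = 24

SSE = 24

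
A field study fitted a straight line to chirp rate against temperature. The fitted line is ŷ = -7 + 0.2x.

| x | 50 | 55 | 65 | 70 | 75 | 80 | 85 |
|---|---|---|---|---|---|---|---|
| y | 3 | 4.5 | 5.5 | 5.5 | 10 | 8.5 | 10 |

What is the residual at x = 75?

ŷ = -7 + 0.2·75 = 8
e = 10 − 8 = 2

e = 2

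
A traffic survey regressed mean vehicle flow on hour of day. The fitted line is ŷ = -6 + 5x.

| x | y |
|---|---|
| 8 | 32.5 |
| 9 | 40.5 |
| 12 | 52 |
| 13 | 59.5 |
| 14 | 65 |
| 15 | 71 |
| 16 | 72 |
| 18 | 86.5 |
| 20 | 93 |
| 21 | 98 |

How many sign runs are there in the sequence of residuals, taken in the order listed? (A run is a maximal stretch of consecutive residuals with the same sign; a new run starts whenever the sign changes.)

x=8: ŷ = -6 + 5·8 = 34; r = 32.5 − 34 = -1.5
x=9: ŷ = -6 + 5·9 = 39; r = 40.5 − 39 = 1.5
x=12: ŷ = -6 + 5·12 = 54; r = 52 − 54 = -2
x=13: ŷ = -6 + 5·13 = 59; r = 59.5 − 59 = 0.5
x=14: ŷ = -6 + 5·14 = 64; r = 65 − 64 = 1
x=15: ŷ = -6 + 5·15 = 69; r = 71 − 69 = 2
x=16: ŷ = -6 + 5·16 = 74; r = 72 − 74 = -2
x=18: ŷ = -6 + 5·18 = 84; r = 86.5 − 84 = 2.5
x=20: ŷ = -6 + 5·20 = 94; r = 93 − 94 = -1
x=21: ŷ = -6 + 5·21 = 99; r = 98 − 99 = -1
Signs: − + − + + + − + − −
Runs: −×1, +×1, −×1, +×3, −×1, +×1, −×2 → 7

7 runs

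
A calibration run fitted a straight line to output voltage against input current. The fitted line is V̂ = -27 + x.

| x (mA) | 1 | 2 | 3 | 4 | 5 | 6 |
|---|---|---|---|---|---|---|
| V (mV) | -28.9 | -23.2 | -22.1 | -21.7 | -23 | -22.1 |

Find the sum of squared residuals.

x=1: V̂ = -27 + 1 = -26; e = -28.9 − (-26) = -2.9
x=2: V̂ = -27 + 2 = -25; e = -23.2 − (-25) = 1.8
x=3: V̂ = -27 + 3 = -24; e = -22.1 − (-24) = 1.9
x=4: V̂ = -27 + 4 = -23; e = -21.7 − (-23) = 1.3
x=5: V̂ = -27 + 5 = -22; e = -23 − (-22) = -1
x=6: V̂ = -27 + 6 = -21; e = -22.1 − (-21) = -1.1
SSE = 8.41 + 3.24 + 3.61 + 1.69 + 1 + 1.21 = 19.16

SSE = 19.16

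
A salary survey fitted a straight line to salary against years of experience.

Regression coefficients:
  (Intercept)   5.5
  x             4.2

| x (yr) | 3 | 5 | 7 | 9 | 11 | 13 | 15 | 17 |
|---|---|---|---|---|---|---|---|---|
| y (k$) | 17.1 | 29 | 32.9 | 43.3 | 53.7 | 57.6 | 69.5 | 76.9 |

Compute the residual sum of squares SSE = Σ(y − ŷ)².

x=3: ŷ = 5.5 + 4.2·3 = 18.1; e = 17.1 − 18.1 = -1
x=5: ŷ = 5.5 + 4.2·5 = 26.5; e = 29 − 26.5 = 2.5
x=7: ŷ = 5.5 + 4.2·7 = 34.9; e = 32.9 − 34.9 = -2
x=9: ŷ = 5.5 + 4.2·9 = 43.3; e = 43.3 − 43.3 = 0
x=11: ŷ = 5.5 + 4.2·11 = 51.7; e = 53.7 − 51.7 = 2
x=13: ŷ = 5.5 + 4.2·13 = 60.1; e = 57.6 − 60.1 = -2.5
x=15: ŷ = 5.5 + 4.2·15 = 68.5; e = 69.5 − 68.5 = 1
x=17: ŷ = 5.5 + 4.2·17 = 76.9; e = 76.9 − 76.9 = 0
SSE = 1 + 6.25 + 4 + 0 + 4 + 6.25 + 1 + 0 = 22.5

SSE = 22.5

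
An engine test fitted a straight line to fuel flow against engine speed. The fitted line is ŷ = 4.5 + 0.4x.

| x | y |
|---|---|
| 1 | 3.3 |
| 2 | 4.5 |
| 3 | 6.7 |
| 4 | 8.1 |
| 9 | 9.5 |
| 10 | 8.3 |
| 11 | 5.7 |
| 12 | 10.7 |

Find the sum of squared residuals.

SSE = 22.4

x=1: ŷ = 4.5 + 0.4·1 = 4.9; e = 3.3 − 4.9 = -1.6
x=2: ŷ = 4.5 + 0.4·2 = 5.3; e = 4.5 − 5.3 = -0.8
x=3: ŷ = 4.5 + 0.4·3 = 5.7; e = 6.7 − 5.7 = 1
x=4: ŷ = 4.5 + 0.4·4 = 6.1; e = 8.1 − 6.1 = 2
x=9: ŷ = 4.5 + 0.4·9 = 8.1; e = 9.5 − 8.1 = 1.4
x=10: ŷ = 4.5 + 0.4·10 = 8.5; e = 8.3 − 8.5 = -0.2
x=11: ŷ = 4.5 + 0.4·11 = 8.9; e = 5.7 − 8.9 = -3.2
x=12: ŷ = 4.5 + 0.4·12 = 9.3; e = 10.7 − 9.3 = 1.4
SSE = 2.56 + 0.64 + 1 + 4 + 1.96 + 0.04 + 10.24 + 1.96 = 22.4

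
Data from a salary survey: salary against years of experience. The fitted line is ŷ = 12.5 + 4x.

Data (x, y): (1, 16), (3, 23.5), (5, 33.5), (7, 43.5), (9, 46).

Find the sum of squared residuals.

SSE = 17.5

x=1: ŷ = 12.5 + 4·1 = 16.5; e = 16 − 16.5 = -0.5
x=3: ŷ = 12.5 + 4·3 = 24.5; e = 23.5 − 24.5 = -1
x=5: ŷ = 12.5 + 4·5 = 32.5; e = 33.5 − 32.5 = 1
x=7: ŷ = 12.5 + 4·7 = 40.5; e = 43.5 − 40.5 = 3
x=9: ŷ = 12.5 + 4·9 = 48.5; e = 46 − 48.5 = -2.5
SSE = 0.25 + 1 + 1 + 9 + 6.25 = 17.5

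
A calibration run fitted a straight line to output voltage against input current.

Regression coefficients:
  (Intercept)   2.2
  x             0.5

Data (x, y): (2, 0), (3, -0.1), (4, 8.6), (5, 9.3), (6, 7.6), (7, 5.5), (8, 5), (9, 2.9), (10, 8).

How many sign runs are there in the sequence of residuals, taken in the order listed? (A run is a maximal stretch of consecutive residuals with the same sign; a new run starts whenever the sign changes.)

x=2: ŷ = 2.2 + 0.5·2 = 3.2; r = 0 − 3.2 = -3.2
x=3: ŷ = 2.2 + 0.5·3 = 3.7; r = -0.1 − 3.7 = -3.8
x=4: ŷ = 2.2 + 0.5·4 = 4.2; r = 8.6 − 4.2 = 4.4
x=5: ŷ = 2.2 + 0.5·5 = 4.7; r = 9.3 − 4.7 = 4.6
x=6: ŷ = 2.2 + 0.5·6 = 5.2; r = 7.6 − 5.2 = 2.4
x=7: ŷ = 2.2 + 0.5·7 = 5.7; r = 5.5 − 5.7 = -0.2
x=8: ŷ = 2.2 + 0.5·8 = 6.2; r = 5 − 6.2 = -1.2
x=9: ŷ = 2.2 + 0.5·9 = 6.7; r = 2.9 − 6.7 = -3.8
x=10: ŷ = 2.2 + 0.5·10 = 7.2; r = 8 − 7.2 = 0.8
Signs: − − + + + − − − +
Runs: −×2, +×3, −×3, +×1 → 4

4 runs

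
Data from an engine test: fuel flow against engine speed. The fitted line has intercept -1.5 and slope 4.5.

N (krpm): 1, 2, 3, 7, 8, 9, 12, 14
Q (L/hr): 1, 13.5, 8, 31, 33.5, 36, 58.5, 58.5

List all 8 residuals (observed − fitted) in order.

-2, 6, -4, 1, -1, -3, 6, -3

N=1: Q̂ = -1.5 + 4.5·1 = 3; e = 1 − 3 = -2
N=2: Q̂ = -1.5 + 4.5·2 = 7.5; e = 13.5 − 7.5 = 6
N=3: Q̂ = -1.5 + 4.5·3 = 12; e = 8 − 12 = -4
N=7: Q̂ = -1.5 + 4.5·7 = 30; e = 31 − 30 = 1
N=8: Q̂ = -1.5 + 4.5·8 = 34.5; e = 33.5 − 34.5 = -1
N=9: Q̂ = -1.5 + 4.5·9 = 39; e = 36 − 39 = -3
N=12: Q̂ = -1.5 + 4.5·12 = 52.5; e = 58.5 − 52.5 = 6
N=14: Q̂ = -1.5 + 4.5·14 = 61.5; e = 58.5 − 61.5 = -3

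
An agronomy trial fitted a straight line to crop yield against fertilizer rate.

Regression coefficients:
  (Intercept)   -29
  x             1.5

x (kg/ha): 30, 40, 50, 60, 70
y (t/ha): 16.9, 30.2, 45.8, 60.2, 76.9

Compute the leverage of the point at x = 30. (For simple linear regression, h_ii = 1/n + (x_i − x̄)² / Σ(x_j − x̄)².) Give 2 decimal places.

x̄ = (30 + 40 + 50 + 60 + 70)/5 = 50
Σ(x − x̄)² = 400 + 100 + 0 + 100 + 400 = 1000
h = 1/5 + (-20)²/1000 = 0.2 + 0.4 = 0.60

h = 0.60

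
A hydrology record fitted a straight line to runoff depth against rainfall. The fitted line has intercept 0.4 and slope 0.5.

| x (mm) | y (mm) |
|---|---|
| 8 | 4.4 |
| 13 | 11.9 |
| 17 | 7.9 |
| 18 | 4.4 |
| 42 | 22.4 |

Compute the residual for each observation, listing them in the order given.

x=8: ŷ = 0.4 + 0.5·8 = 4.4; r = 4.4 − 4.4 = 0
x=13: ŷ = 0.4 + 0.5·13 = 6.9; r = 11.9 − 6.9 = 5
x=17: ŷ = 0.4 + 0.5·17 = 8.9; r = 7.9 − 8.9 = -1
x=18: ŷ = 0.4 + 0.5·18 = 9.4; r = 4.4 − 9.4 = -5
x=42: ŷ = 0.4 + 0.5·42 = 21.4; r = 22.4 − 21.4 = 1

0, 5, -1, -5, 1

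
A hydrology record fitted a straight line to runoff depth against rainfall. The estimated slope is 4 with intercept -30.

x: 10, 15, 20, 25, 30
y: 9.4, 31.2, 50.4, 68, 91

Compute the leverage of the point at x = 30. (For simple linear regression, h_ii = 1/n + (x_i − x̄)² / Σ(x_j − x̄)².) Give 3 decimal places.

x̄ = (10 + 15 + 20 + 25 + 30)/5 = 20
Σ(x − x̄)² = 100 + 25 + 0 + 25 + 100 = 250
h = 1/5 + (10)²/250 = 0.2 + 0.4 = 0.600

h = 0.600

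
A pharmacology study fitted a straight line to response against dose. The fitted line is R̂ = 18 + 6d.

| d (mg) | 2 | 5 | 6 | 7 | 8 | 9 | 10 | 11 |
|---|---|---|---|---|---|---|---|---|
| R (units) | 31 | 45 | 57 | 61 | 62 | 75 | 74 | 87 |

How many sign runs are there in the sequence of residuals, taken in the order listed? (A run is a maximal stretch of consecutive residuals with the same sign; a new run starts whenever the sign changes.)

d=2: R̂ = 18 + 6·2 = 30; e = 31 − 30 = 1
d=5: R̂ = 18 + 6·5 = 48; e = 45 − 48 = -3
d=6: R̂ = 18 + 6·6 = 54; e = 57 − 54 = 3
d=7: R̂ = 18 + 6·7 = 60; e = 61 − 60 = 1
d=8: R̂ = 18 + 6·8 = 66; e = 62 − 66 = -4
d=9: R̂ = 18 + 6·9 = 72; e = 75 − 72 = 3
d=10: R̂ = 18 + 6·10 = 78; e = 74 − 78 = -4
d=11: R̂ = 18 + 6·11 = 84; e = 87 − 84 = 3
Signs: + − + + − + − +
Runs: +×1, −×1, +×2, −×1, +×1, −×1, +×1 → 7

7 runs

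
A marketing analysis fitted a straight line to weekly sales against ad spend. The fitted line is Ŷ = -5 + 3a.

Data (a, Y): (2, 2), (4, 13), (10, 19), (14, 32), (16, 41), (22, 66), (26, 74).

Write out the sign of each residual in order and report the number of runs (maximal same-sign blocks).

3 runs

a=2: Ŷ = -5 + 3·2 = 1; e = 2 − 1 = 1
a=4: Ŷ = -5 + 3·4 = 7; e = 13 − 7 = 6
a=10: Ŷ = -5 + 3·10 = 25; e = 19 − 25 = -6
a=14: Ŷ = -5 + 3·14 = 37; e = 32 − 37 = -5
a=16: Ŷ = -5 + 3·16 = 43; e = 41 − 43 = -2
a=22: Ŷ = -5 + 3·22 = 61; e = 66 − 61 = 5
a=26: Ŷ = -5 + 3·26 = 73; e = 74 − 73 = 1
Signs: + + − − − + +
Runs: +×2, −×3, +×2 → 3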